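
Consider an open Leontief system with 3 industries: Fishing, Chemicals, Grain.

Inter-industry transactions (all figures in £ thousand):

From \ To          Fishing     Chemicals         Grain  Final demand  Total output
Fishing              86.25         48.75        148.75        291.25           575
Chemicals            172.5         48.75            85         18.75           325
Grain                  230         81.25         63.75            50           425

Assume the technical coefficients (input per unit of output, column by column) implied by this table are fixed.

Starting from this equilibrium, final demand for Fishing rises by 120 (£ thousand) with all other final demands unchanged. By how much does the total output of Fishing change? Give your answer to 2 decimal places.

Technical coefficients a_ij = z_ij / X_j:
  a_11 = 86.25/575 = 0.15, a_21 = 172.5/575 = 0.30, a_31 = 230/575 = 0.40
  a_12 = 48.75/325 = 0.15, a_22 = 48.75/325 = 0.15, a_32 = 81.25/325 = 0.25
  a_13 = 148.75/425 = 0.35, a_23 = 85/425 = 0.20, a_33 = 63.75/425 = 0.15
I − A =
  [   0.85    -0.15    -0.35]
  [  -0.30     0.85    -0.20]
  [  -0.40    -0.25     0.85]
Cofactors of I−A, C_ij = (−1)^(i+j)·(minor ij) (rows/columns in the sector order above):
  C_11 = (0.85)(0.85) − (-0.20)(-0.25) = 0.6725
  C_12 = −[(-0.30)(0.85) − (-0.20)(-0.40)] = 0.3350
  C_13 = (-0.30)(-0.25) − (0.85)(-0.40) = 0.4150
  C_21 = −[(-0.15)(0.85) − (-0.35)(-0.25)] = 0.2150
  C_22 = (0.85)(0.85) − (-0.35)(-0.40) = 0.5825
  C_23 = −[(0.85)(-0.25) − (-0.15)(-0.40)] = 0.2725
  C_31 = (-0.15)(-0.20) − (-0.35)(0.85) = 0.3275
  C_32 = −[(0.85)(-0.20) − (-0.35)(-0.30)] = 0.2750
  C_33 = (0.85)(0.85) − (-0.15)(-0.30) = 0.6775
det(I−A) = Σ_j (I−A)_1j·C_1j = (0.85)(0.6725) + (-0.15)(0.3350) + (-0.35)(0.4150) = 0.376125
adj(I−A) = Cᵀ =
  [ 0.6725   0.2150   0.3275]
  [ 0.3350   0.5825   0.2750]
  [ 0.4150   0.2725   0.6775]
(I − A)⁻¹ = adj(I−A) / det(I−A) ≈
  [   1.7880     0.5716     0.8707]
  [   0.8907     1.5487     0.7311]
  [   1.1034     0.7245     1.8013]
Δx = (I − A)⁻¹ Δd with Δd having +120 in the Fishing component and 0 elsewhere.
So Δx_1 = L_11 · (+120), where L_11 = adj(I−A)_11 / det(I−A) = 0.6725 / 0.376125.
Δx_1 = 0.6725 × (+120) / 0.376125 = 80.70 / 0.376125 ≈ 214.56.

Δx_1 = 214.56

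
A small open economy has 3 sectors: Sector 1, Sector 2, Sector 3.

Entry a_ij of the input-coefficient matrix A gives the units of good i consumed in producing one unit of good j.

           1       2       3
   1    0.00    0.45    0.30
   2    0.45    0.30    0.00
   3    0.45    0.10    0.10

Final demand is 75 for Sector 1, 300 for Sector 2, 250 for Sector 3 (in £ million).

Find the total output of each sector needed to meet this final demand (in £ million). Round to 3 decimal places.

I − A =
  [   1.00    -0.45    -0.30]
  [  -0.45     0.70     0.00]
  [  -0.45    -0.10     0.90]
Cofactors of I−A, C_ij = (−1)^(i+j)·(minor ij) (rows/columns in the sector order above):
  C_11 = (0.70)(0.90) − (0.00)(-0.10) = 0.6300
  C_12 = −[(-0.45)(0.90) − (0.00)(-0.45)] = 0.4050
  C_13 = (-0.45)(-0.10) − (0.70)(-0.45) = 0.3600
  C_21 = −[(-0.45)(0.90) − (-0.30)(-0.10)] = 0.4350
  C_22 = (1.00)(0.90) − (-0.30)(-0.45) = 0.7650
  C_23 = −[(1.00)(-0.10) − (-0.45)(-0.45)] = 0.3025
  C_31 = (-0.45)(0.00) − (-0.30)(0.70) = 0.2100
  C_32 = −[(1.00)(0.00) − (-0.30)(-0.45)] = 0.1350
  C_33 = (1.00)(0.70) − (-0.45)(-0.45) = 0.4975
det(I−A) = Σ_j (I−A)_1j·C_1j = (1.00)(0.6300) + (-0.45)(0.4050) + (-0.30)(0.3600) = 0.33975
adj(I−A) = Cᵀ =
  [ 0.6300   0.4350   0.2100]
  [ 0.4050   0.7650   0.1350]
  [ 0.3600   0.3025   0.4975]
(I − A)⁻¹ = adj(I−A) / det(I−A) ≈
  [   1.8543     1.2804     0.6181]
  [   1.1921     2.2517     0.3974]
  [   1.0596     0.8904     1.4643]
x = (I − A)⁻¹ d = adj(I−A)·d / det(I−A), with det(I−A) = 0.33975:
  x_1 = (0.6300·75 + 0.4350·300 + 0.2100·250) / 0.33975 = 230.25 / 0.33975 ≈ 677.704
  x_2 = (0.4050·75 + 0.7650·300 + 0.1350·250) / 0.33975 = 293.625 / 0.33975 ≈ 864.238
  x_3 = (0.3600·75 + 0.3025·300 + 0.4975·250) / 0.33975 = 242.125 / 0.33975 ≈ 712.656

x_1 = 677.704, x_2 = 864.238, x_3 = 712.656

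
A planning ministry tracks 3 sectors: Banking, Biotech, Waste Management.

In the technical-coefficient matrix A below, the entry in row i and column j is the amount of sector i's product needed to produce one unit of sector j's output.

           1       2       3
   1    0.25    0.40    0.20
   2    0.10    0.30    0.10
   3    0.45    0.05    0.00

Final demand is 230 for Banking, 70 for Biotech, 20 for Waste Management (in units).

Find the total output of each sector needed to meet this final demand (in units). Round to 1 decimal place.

x_1 = 481.3, x_2 = 204.0, x_3 = 246.8

I − A =
  [   0.75    -0.40    -0.20]
  [  -0.10     0.70    -0.10]
  [  -0.45    -0.05     1.00]
Cofactors of I−A, C_ij = (−1)^(i+j)·(minor ij) (rows/columns in the sector order above):
  C_11 = (0.70)(1.00) − (-0.10)(-0.05) = 0.6950
  C_12 = −[(-0.10)(1.00) − (-0.10)(-0.45)] = 0.1450
  C_13 = (-0.10)(-0.05) − (0.70)(-0.45) = 0.3200
  C_21 = −[(-0.40)(1.00) − (-0.20)(-0.05)] = 0.4100
  C_22 = (0.75)(1.00) − (-0.20)(-0.45) = 0.6600
  C_23 = −[(0.75)(-0.05) − (-0.40)(-0.45)] = 0.2175
  C_31 = (-0.40)(-0.10) − (-0.20)(0.70) = 0.1800
  C_32 = −[(0.75)(-0.10) − (-0.20)(-0.10)] = 0.0950
  C_33 = (0.75)(0.70) − (-0.40)(-0.10) = 0.4850
det(I−A) = Σ_j (I−A)_1j·C_1j = (0.75)(0.6950) + (-0.40)(0.1450) + (-0.20)(0.3200) = 0.39925
adj(I−A) = Cᵀ =
  [ 0.6950   0.4100   0.1800]
  [ 0.1450   0.6600   0.0950]
  [ 0.3200   0.2175   0.4850]
(I − A)⁻¹ = adj(I−A) / det(I−A) ≈
  [   1.7408     1.0269     0.4508]
  [   0.3632     1.6531     0.2379]
  [   0.8015     0.5448     1.2148]
x = (I − A)⁻¹ d = adj(I−A)·d / det(I−A), with det(I−A) = 0.39925:
  x_1 = (0.6950·230 + 0.4100·70 + 0.1800·20) / 0.39925 = 192.15 / 0.39925 ≈ 481.3
  x_2 = (0.1450·230 + 0.6600·70 + 0.0950·20) / 0.39925 = 81.45 / 0.39925 ≈ 204.0
  x_3 = (0.3200·230 + 0.2175·70 + 0.4850·20) / 0.39925 = 98.525 / 0.39925 ≈ 246.8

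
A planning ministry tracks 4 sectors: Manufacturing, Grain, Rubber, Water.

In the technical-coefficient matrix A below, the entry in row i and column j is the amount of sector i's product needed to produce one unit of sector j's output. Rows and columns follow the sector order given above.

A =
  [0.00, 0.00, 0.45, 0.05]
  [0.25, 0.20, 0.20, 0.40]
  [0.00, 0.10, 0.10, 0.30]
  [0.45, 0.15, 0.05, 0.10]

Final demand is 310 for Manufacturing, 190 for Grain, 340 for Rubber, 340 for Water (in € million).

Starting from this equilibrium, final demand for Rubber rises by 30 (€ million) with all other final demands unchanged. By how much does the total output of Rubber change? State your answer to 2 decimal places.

I − A =
  [   1.00     0.00    -0.45    -0.05]
  [  -0.25     0.80    -0.20    -0.40]
  [   0.00    -0.10     0.90    -0.30]
  [  -0.45    -0.15    -0.05     0.90]
Compute the cofactors C_ij = (−1)^(i+j)·(3×3 minor ij) of I−A; the adjugate is their transpose:
adj(I−A) = Cᵀ =
  [ 0.553000   0.067750   0.300500   0.161000]
  [ 0.387750   0.714000   0.378375   0.465000]
  [ 0.159750   0.132750   0.640125   0.281250]
  [ 0.350000   0.160250   0.248875   0.688750]
det(I−A) = Σ_j (I−A)_1j·C_1j = (1.00)(0.553000) + (0.00)(0.387750) + (-0.45)(0.159750) + (-0.05)(0.350000) = 0.4636125
(I − A)⁻¹ = adj(I−A) / det(I−A) ≈
  [   1.1928     0.1461     0.6482     0.3473]
  [   0.8364     1.5401     0.8161     1.0030]
  [   0.3446     0.2863     1.3807     0.6066]
  [   0.7549     0.3457     0.5368     1.4856]
Δx = (I − A)⁻¹ Δd with Δd having +30 in the Rubber component and 0 elsewhere.
So Δx_3 = L_33 · (+30), where L_33 = adj(I−A)_33 / det(I−A) = 0.640125 / 0.4636125.
Δx_3 = 0.640125 × (+30) / 0.4636125 = 19.20375 / 0.4636125 ≈ 41.42.

Δx_3 = 41.42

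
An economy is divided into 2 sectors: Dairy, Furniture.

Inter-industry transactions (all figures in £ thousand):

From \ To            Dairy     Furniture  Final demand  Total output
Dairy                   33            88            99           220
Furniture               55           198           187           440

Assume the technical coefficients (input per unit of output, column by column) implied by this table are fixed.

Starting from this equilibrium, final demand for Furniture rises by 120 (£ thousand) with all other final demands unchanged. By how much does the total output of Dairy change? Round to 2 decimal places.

Δx_D = 57.49

Technical coefficients a_ij = z_ij / X_j:
  a_DD = 33/220 = 0.15, a_FD = 55/220 = 0.25
  a_DF = 88/440 = 0.20, a_FF = 198/440 = 0.45
I − A =
  [   0.85    -0.20]
  [  -0.25     0.55]
det(I−A) = (0.85)(0.55) − (-0.20)(-0.25) = 0.4175
adj(I−A) = [[0.55, 0.20], [0.25, 0.85]]
(I − A)⁻¹ = adj(I−A) / det(I−A) ≈
  [   1.3174     0.4790]
  [   0.5988     2.0359]
Δx = (I − A)⁻¹ Δd with Δd having +120 in the Furniture component and 0 elsewhere.
So Δx_D = L_DF · (+120), where L_DF = adj(I−A)_DF / det(I−A) = 0.20 / 0.4175.
Δx_D = 0.20 × (+120) / 0.4175 = 24.00 / 0.4175 ≈ 57.49.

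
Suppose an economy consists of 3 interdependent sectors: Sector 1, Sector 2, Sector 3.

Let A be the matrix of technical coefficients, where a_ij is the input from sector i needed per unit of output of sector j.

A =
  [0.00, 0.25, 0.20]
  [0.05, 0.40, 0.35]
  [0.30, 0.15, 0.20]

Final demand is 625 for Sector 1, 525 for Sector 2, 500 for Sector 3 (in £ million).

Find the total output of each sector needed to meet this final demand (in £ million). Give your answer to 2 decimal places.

I − A =
  [   1.00    -0.25    -0.20]
  [  -0.05     0.60    -0.35]
  [  -0.30    -0.15     0.80]
Cofactors of I−A, C_ij = (−1)^(i+j)·(minor ij) (rows/columns in the sector order above):
  C_11 = (0.60)(0.80) − (-0.35)(-0.15) = 0.4275
  C_12 = −[(-0.05)(0.80) − (-0.35)(-0.30)] = 0.1450
  C_13 = (-0.05)(-0.15) − (0.60)(-0.30) = 0.1875
  C_21 = −[(-0.25)(0.80) − (-0.20)(-0.15)] = 0.2300
  C_22 = (1.00)(0.80) − (-0.20)(-0.30) = 0.7400
  C_23 = −[(1.00)(-0.15) − (-0.25)(-0.30)] = 0.2250
  C_31 = (-0.25)(-0.35) − (-0.20)(0.60) = 0.2075
  C_32 = −[(1.00)(-0.35) − (-0.20)(-0.05)] = 0.3600
  C_33 = (1.00)(0.60) − (-0.25)(-0.05) = 0.5875
det(I−A) = Σ_j (I−A)_1j·C_1j = (1.00)(0.4275) + (-0.25)(0.1450) + (-0.20)(0.1875) = 0.35375
adj(I−A) = Cᵀ =
  [ 0.4275   0.2300   0.2075]
  [ 0.1450   0.7400   0.3600]
  [ 0.1875   0.2250   0.5875]
(I − A)⁻¹ = adj(I−A) / det(I−A) ≈
  [   1.2085     0.6502     0.5866]
  [   0.4099     2.0919     1.0177]
  [   0.5300     0.6360     1.6608]
x = (I − A)⁻¹ d = adj(I−A)·d / det(I−A), with det(I−A) = 0.35375:
  x_1 = (0.4275·625 + 0.2300·525 + 0.2075·500) / 0.35375 = 491.6875 / 0.35375 ≈ 1389.93
  x_2 = (0.1450·625 + 0.7400·525 + 0.3600·500) / 0.35375 = 659.125 / 0.35375 ≈ 1863.25
  x_3 = (0.1875·625 + 0.2250·525 + 0.5875·500) / 0.35375 = 529.0625 / 0.35375 ≈ 1495.58

x_1 = 1389.93, x_2 = 1863.25, x_3 = 1495.58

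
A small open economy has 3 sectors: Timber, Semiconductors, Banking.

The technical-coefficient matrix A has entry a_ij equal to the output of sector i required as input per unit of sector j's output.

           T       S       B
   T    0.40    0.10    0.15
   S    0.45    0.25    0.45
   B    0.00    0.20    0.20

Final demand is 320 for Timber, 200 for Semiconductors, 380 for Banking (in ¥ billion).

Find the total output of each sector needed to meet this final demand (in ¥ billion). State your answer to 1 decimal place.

I − A =
  [   0.60    -0.10    -0.15]
  [  -0.45     0.75    -0.45]
  [   0.00    -0.20     0.80]
Cofactors of I−A, C_ij = (−1)^(i+j)·(minor ij) (rows/columns in the sector order above):
  C_11 = (0.75)(0.80) − (-0.45)(-0.20) = 0.5100
  C_12 = −[(-0.45)(0.80) − (-0.45)(0.00)] = 0.3600
  C_13 = (-0.45)(-0.20) − (0.75)(0.00) = 0.0900
  C_21 = −[(-0.10)(0.80) − (-0.15)(-0.20)] = 0.1100
  C_22 = (0.60)(0.80) − (-0.15)(0.00) = 0.4800
  C_23 = −[(0.60)(-0.20) − (-0.10)(0.00)] = 0.1200
  C_31 = (-0.10)(-0.45) − (-0.15)(0.75) = 0.1575
  C_32 = −[(0.60)(-0.45) − (-0.15)(-0.45)] = 0.3375
  C_33 = (0.60)(0.75) − (-0.10)(-0.45) = 0.4050
det(I−A) = Σ_j (I−A)_1j·C_1j = (0.60)(0.5100) + (-0.10)(0.3600) + (-0.15)(0.0900) = 0.2565
adj(I−A) = Cᵀ =
  [ 0.5100   0.1100   0.1575]
  [ 0.3600   0.4800   0.3375]
  [ 0.0900   0.1200   0.4050]
(I − A)⁻¹ = adj(I−A) / det(I−A) ≈
  [   1.9883     0.4288     0.6140]
  [   1.4035     1.8713     1.3158]
  [   0.3509     0.4678     1.5789]
x = (I − A)⁻¹ d = adj(I−A)·d / det(I−A), with det(I−A) = 0.2565:
  x_T = (0.5100·320 + 0.1100·200 + 0.1575·380) / 0.2565 = 245.05 / 0.2565 ≈ 955.4
  x_S = (0.3600·320 + 0.4800·200 + 0.3375·380) / 0.2565 = 339.45 / 0.2565 ≈ 1323.4
  x_B = (0.0900·320 + 0.1200·200 + 0.4050·380) / 0.2565 = 206.70 / 0.2565 ≈ 805.8

x_T = 955.4, x_S = 1323.4, x_B = 805.8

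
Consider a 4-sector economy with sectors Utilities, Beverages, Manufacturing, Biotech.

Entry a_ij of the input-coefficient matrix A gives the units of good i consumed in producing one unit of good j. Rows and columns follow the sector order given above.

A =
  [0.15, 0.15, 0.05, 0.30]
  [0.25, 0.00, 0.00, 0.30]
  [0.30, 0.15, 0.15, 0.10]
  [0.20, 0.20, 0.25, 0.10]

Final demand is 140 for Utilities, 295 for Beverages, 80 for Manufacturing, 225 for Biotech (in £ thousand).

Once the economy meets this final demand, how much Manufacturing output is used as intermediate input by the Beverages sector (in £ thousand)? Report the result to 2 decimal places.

I − A =
  [   0.85    -0.15    -0.05    -0.30]
  [  -0.25     1.00     0.00    -0.30]
  [  -0.30    -0.15     0.85    -0.10]
  [  -0.20    -0.20    -0.25     0.90]
Compute the cofactors C_ij = (−1)^(i+j)·(3×3 minor ij) of I−A; the adjugate is their transpose:
adj(I−A) = Cᵀ =
  [ 0.677750   0.181000   0.128250   0.300500]
  [ 0.258500   0.541000   0.096750   0.277250]
  [ 0.319750   0.184250   0.596250   0.234250]
  [ 0.296875   0.211625   0.215625   0.673750]
det(I−A) = Σ_j (I−A)_1j·C_1j = (0.85)(0.677750) + (-0.15)(0.258500) + (-0.05)(0.319750) + (-0.30)(0.296875) = 0.4322625
(I − A)⁻¹ = adj(I−A) / det(I−A) ≈
  [   1.5679     0.4187     0.2967     0.6952]
  [   0.5980     1.2516     0.2238     0.6414]
  [   0.7397     0.4262     1.3794     0.5419]
  [   0.6868     0.4896     0.4988     1.5587]
First solve x = (I − A)⁻¹ d = adj(I−A)·d / det(I−A); in particular x_2 = (0.258500·140 + 0.541000·295 + 0.096750·80 + 0.277250·225) / 0.4322625 = 265.90625 / 0.4322625 ≈ 615.1499.
Intermediate flow from 3 to 2: z_32 = a_32 · x_2 = 0.15 × 265.90625 / 0.4322625 = 39.8859375 / 0.4322625 ≈ 92.27.

z_32 = 92.27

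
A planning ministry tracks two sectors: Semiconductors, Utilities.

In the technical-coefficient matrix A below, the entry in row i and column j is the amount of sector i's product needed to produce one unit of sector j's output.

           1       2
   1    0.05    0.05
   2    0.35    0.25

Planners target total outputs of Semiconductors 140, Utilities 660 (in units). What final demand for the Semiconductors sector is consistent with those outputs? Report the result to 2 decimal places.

I − A =
  [   0.95    -0.05]
  [  -0.35     0.75]
d = (I − A) x:
  d_1 = (+0.95)·140 + (-0.05)·660 = 100.00
  d_2 = (-0.35)·140 + (+0.75)·660 = 446.00

d_1 = 100.00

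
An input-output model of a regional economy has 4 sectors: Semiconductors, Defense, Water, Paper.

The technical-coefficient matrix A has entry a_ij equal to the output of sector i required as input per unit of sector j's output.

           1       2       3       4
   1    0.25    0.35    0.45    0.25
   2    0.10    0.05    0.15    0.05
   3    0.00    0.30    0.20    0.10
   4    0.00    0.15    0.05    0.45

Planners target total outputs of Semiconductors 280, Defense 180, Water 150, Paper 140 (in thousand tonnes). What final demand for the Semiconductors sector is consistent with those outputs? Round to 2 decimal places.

d_1 = 44.50

I − A =
  [   0.75    -0.35    -0.45    -0.25]
  [  -0.10     0.95    -0.15    -0.05]
  [   0.00    -0.30     0.80    -0.10]
  [   0.00    -0.15    -0.05     0.55]
d = (I − A) x:
  d_1 = (+0.75)·280 + (-0.35)·180 + (-0.45)·150 + (-0.25)·140 = 44.50
  d_2 = (-0.10)·280 + (+0.95)·180 + (-0.15)·150 + (-0.05)·140 = 113.50
  d_3 = (+0.00)·280 + (-0.30)·180 + (+0.80)·150 + (-0.10)·140 = 52.00
  d_4 = (+0.00)·280 + (-0.15)·180 + (-0.05)·150 + (+0.55)·140 = 42.50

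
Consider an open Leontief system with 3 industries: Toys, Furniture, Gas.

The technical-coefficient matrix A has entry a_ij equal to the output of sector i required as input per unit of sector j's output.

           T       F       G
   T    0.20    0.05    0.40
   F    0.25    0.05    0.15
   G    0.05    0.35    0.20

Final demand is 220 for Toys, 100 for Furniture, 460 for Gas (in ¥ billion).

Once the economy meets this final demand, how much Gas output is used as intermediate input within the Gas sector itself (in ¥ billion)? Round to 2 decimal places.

z_GG = 160.20

I − A =
  [   0.80    -0.05    -0.40]
  [  -0.25     0.95    -0.15]
  [  -0.05    -0.35     0.80]
Cofactors of I−A, C_ij = (−1)^(i+j)·(minor ij) (rows/columns in the sector order above):
  C_11 = (0.95)(0.80) − (-0.15)(-0.35) = 0.7075
  C_12 = −[(-0.25)(0.80) − (-0.15)(-0.05)] = 0.2075
  C_13 = (-0.25)(-0.35) − (0.95)(-0.05) = 0.1350
  C_21 = −[(-0.05)(0.80) − (-0.40)(-0.35)] = 0.1800
  C_22 = (0.80)(0.80) − (-0.40)(-0.05) = 0.6200
  C_23 = −[(0.80)(-0.35) − (-0.05)(-0.05)] = 0.2825
  C_31 = (-0.05)(-0.15) − (-0.40)(0.95) = 0.3875
  C_32 = −[(0.80)(-0.15) − (-0.40)(-0.25)] = 0.2200
  C_33 = (0.80)(0.95) − (-0.05)(-0.25) = 0.7475
det(I−A) = Σ_j (I−A)_1j·C_1j = (0.80)(0.7075) + (-0.05)(0.2075) + (-0.40)(0.1350) = 0.501625
adj(I−A) = Cᵀ =
  [ 0.7075   0.1800   0.3875]
  [ 0.2075   0.6200   0.2200]
  [ 0.1350   0.2825   0.7475]
(I − A)⁻¹ = adj(I−A) / det(I−A) ≈
  [   1.4104     0.3588     0.7725]
  [   0.4137     1.2360     0.4386]
  [   0.2691     0.5632     1.4902]
First solve x = (I − A)⁻¹ d = adj(I−A)·d / det(I−A); in particular x_G = (0.1350·220 + 0.2825·100 + 0.7475·460) / 0.501625 = 401.80 / 0.501625 ≈ 800.9968.
Intermediate flow from G to G: z_GG = a_GG · x_G = 0.20 × 401.80 / 0.501625 = 80.36 / 0.501625 ≈ 160.20.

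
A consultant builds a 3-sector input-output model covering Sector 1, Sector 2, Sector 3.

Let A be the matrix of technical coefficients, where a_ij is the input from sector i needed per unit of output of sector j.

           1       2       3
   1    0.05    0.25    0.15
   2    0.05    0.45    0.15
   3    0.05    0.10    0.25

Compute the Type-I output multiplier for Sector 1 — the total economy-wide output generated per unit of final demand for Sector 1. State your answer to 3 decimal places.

m_1 = 1.314

I − A =
  [   0.95    -0.25    -0.15]
  [  -0.05     0.55    -0.15]
  [  -0.05    -0.10     0.75]
Cofactors of I−A, C_ij = (−1)^(i+j)·(minor ij) (rows/columns in the sector order above):
  C_11 = (0.55)(0.75) − (-0.15)(-0.10) = 0.3975
  C_12 = −[(-0.05)(0.75) − (-0.15)(-0.05)] = 0.0450
  C_13 = (-0.05)(-0.10) − (0.55)(-0.05) = 0.0325
  C_21 = −[(-0.25)(0.75) − (-0.15)(-0.10)] = 0.2025
  C_22 = (0.95)(0.75) − (-0.15)(-0.05) = 0.7050
  C_23 = −[(0.95)(-0.10) − (-0.25)(-0.05)] = 0.1075
  C_31 = (-0.25)(-0.15) − (-0.15)(0.55) = 0.1200
  C_32 = −[(0.95)(-0.15) − (-0.15)(-0.05)] = 0.1500
  C_33 = (0.95)(0.55) − (-0.25)(-0.05) = 0.5100
det(I−A) = Σ_j (I−A)_1j·C_1j = (0.95)(0.3975) + (-0.25)(0.0450) + (-0.15)(0.0325) = 0.3615
adj(I−A) = Cᵀ =
  [ 0.3975   0.2025   0.1200]
  [ 0.0450   0.7050   0.1500]
  [ 0.0325   0.1075   0.5100]
(I − A)⁻¹ = adj(I−A) / det(I−A) ≈
  [   1.0996     0.5602     0.3320]
  [   0.1245     1.9502     0.4149]
  [   0.0899     0.2974     1.4108]
The output multiplier for sector j is the column-j sum of the Leontief inverse (I − A)⁻¹ = adj(I−A) / det(I−A).
Column 1 of adj(I−A): (0.3975, 0.0450, 0.0325); det(I−A) = 0.3615.
m_1 = (0.3975 + 0.0450 + 0.0325) / 0.3615 = 0.475 / 0.3615 ≈ 1.314.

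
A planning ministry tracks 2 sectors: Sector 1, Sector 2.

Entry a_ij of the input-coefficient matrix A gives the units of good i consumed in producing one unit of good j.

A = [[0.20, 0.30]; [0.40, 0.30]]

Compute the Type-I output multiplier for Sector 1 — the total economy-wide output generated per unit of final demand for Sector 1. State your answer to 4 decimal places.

I − A =
  [   0.80    -0.30]
  [  -0.40     0.70]
det(I−A) = (0.80)(0.70) − (-0.30)(-0.40) = 0.4400
adj(I−A) = [[0.70, 0.30], [0.40, 0.80]]
(I − A)⁻¹ = adj(I−A) / det(I−A) ≈
  [   1.59091     0.68182]
  [   0.90909     1.81818]
The output multiplier for sector j is the column-j sum of the Leontief inverse (I − A)⁻¹ = adj(I−A) / det(I−A).
Column 1 of adj(I−A): (0.70, 0.40); det(I−A) = 0.4400.
m_1 = (0.70 + 0.40) / 0.4400 = 1.10 / 0.4400 = 2.5000.

m_1 = 2.5000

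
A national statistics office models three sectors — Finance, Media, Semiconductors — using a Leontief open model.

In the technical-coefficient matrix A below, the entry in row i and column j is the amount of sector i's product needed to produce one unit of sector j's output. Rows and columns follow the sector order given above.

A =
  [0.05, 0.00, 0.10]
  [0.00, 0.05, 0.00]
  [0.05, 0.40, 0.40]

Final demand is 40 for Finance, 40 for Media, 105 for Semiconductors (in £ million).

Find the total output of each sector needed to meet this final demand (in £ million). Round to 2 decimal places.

I − A =
  [   0.95     0.00    -0.10]
  [   0.00     0.95     0.00]
  [  -0.05    -0.40     0.60]
Cofactors of I−A, C_ij = (−1)^(i+j)·(minor ij) (rows/columns in the sector order above):
  C_11 = (0.95)(0.60) − (0.00)(-0.40) = 0.5700
  C_12 = −[(0.00)(0.60) − (0.00)(-0.05)] = 0.0000
  C_13 = (0.00)(-0.40) − (0.95)(-0.05) = 0.0475
  C_21 = −[(0.00)(0.60) − (-0.10)(-0.40)] = 0.0400
  C_22 = (0.95)(0.60) − (-0.10)(-0.05) = 0.5650
  C_23 = −[(0.95)(-0.40) − (0.00)(-0.05)] = 0.3800
  C_31 = (0.00)(0.00) − (-0.10)(0.95) = 0.0950
  C_32 = −[(0.95)(0.00) − (-0.10)(0.00)] = 0.0000
  C_33 = (0.95)(0.95) − (0.00)(0.00) = 0.9025
det(I−A) = Σ_j (I−A)_1j·C_1j = (0.95)(0.5700) + (0.00)(0.0000) + (-0.10)(0.0475) = 0.53675
adj(I−A) = Cᵀ =
  [ 0.5700   0.0400   0.0950]
  [ 0.0000   0.5650   0.0000]
  [ 0.0475   0.3800   0.9025]
(I − A)⁻¹ = adj(I−A) / det(I−A) ≈
  [   1.0619     0.0745     0.1770]
  [   0.0000     1.0526     0.0000]
  [   0.0885     0.7080     1.6814]
x = (I − A)⁻¹ d = adj(I−A)·d / det(I−A), with det(I−A) = 0.53675:
  x_F = (0.5700·40 + 0.0400·40 + 0.0950·105) / 0.53675 = 34.375 / 0.53675 ≈ 64.04
  x_M = (0.0000·40 + 0.5650·40 + 0.0000·105) / 0.53675 = 22.60 / 0.53675 ≈ 42.11
  x_S = (0.0475·40 + 0.3800·40 + 0.9025·105) / 0.53675 = 111.8625 / 0.53675 ≈ 208.41

x_F = 64.04, x_M = 42.11, x_S = 208.41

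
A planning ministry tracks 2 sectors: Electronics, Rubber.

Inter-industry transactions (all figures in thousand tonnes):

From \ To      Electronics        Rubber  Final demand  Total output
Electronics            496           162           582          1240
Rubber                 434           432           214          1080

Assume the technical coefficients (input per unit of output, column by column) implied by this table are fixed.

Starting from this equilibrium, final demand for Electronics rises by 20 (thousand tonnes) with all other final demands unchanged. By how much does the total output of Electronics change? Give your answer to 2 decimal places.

Technical coefficients a_ij = z_ij / X_j:
  a_11 = 496/1240 = 0.40, a_21 = 434/1240 = 0.35
  a_12 = 162/1080 = 0.15, a_22 = 432/1080 = 0.40
I − A =
  [   0.60    -0.15]
  [  -0.35     0.60]
det(I−A) = (0.60)(0.60) − (-0.15)(-0.35) = 0.3075
adj(I−A) = [[0.60, 0.15], [0.35, 0.60]]
(I − A)⁻¹ = adj(I−A) / det(I−A) ≈
  [   1.9512     0.4878]
  [   1.1382     1.9512]
Δx = (I − A)⁻¹ Δd with Δd having +20 in the Electronics component and 0 elsewhere.
So Δx_1 = L_11 · (+20), where L_11 = adj(I−A)_11 / det(I−A) = 0.60 / 0.3075.
Δx_1 = 0.60 × (+20) / 0.3075 = 12.00 / 0.3075 ≈ 39.02.

Δx_1 = 39.02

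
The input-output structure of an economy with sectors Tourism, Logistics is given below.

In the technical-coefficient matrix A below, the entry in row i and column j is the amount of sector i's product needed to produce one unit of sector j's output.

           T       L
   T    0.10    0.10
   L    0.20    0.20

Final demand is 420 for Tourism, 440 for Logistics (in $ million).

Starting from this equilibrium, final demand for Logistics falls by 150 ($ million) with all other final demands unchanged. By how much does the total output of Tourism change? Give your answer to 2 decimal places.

Δx_T = -21.43

I − A =
  [   0.90    -0.10]
  [  -0.20     0.80]
det(I−A) = (0.90)(0.80) − (-0.10)(-0.20) = 0.7000
adj(I−A) = [[0.80, 0.10], [0.20, 0.90]]
(I − A)⁻¹ = adj(I−A) / det(I−A) ≈
  [   1.1429     0.1429]
  [   0.2857     1.2857]
Δx = (I − A)⁻¹ Δd with Δd having -150 in the Logistics component and 0 elsewhere.
So Δx_T = L_TL · (-150), where L_TL = adj(I−A)_TL / det(I−A) = 0.10 / 0.7000.
Δx_T = 0.10 × (-150) / 0.7000 = -15.00 / 0.7000 ≈ -21.43.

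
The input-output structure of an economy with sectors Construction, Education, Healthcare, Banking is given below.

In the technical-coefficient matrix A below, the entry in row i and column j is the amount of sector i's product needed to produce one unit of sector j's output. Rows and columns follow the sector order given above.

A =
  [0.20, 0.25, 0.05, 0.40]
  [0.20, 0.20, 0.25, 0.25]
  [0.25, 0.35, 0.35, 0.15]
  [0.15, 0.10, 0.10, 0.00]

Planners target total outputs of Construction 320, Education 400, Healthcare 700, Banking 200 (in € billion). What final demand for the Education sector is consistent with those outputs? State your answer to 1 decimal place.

d_E = 31.0

I − A =
  [   0.80    -0.25    -0.05    -0.40]
  [  -0.20     0.80    -0.25    -0.25]
  [  -0.25    -0.35     0.65    -0.15]
  [  -0.15    -0.10    -0.10     1.00]
d = (I − A) x:
  d_C = (+0.80)·320 + (-0.25)·400 + (-0.05)·700 + (-0.40)·200 = 41.0
  d_E = (-0.20)·320 + (+0.80)·400 + (-0.25)·700 + (-0.25)·200 = 31.0
  d_H = (-0.25)·320 + (-0.35)·400 + (+0.65)·700 + (-0.15)·200 = 205.0
  d_B = (-0.15)·320 + (-0.10)·400 + (-0.10)·700 + (+1.00)·200 = 42.0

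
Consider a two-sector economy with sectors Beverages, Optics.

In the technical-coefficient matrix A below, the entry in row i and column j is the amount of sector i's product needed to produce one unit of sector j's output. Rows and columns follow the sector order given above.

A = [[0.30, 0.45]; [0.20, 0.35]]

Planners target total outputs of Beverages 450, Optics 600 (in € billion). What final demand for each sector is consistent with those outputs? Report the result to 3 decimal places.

I − A =
  [   0.70    -0.45]
  [  -0.20     0.65]
d = (I − A) x:
  d_B = (+0.70)·450 + (-0.45)·600 = 45.000
  d_O = (-0.20)·450 + (+0.65)·600 = 300.000

d_B = 45.000, d_O = 300.000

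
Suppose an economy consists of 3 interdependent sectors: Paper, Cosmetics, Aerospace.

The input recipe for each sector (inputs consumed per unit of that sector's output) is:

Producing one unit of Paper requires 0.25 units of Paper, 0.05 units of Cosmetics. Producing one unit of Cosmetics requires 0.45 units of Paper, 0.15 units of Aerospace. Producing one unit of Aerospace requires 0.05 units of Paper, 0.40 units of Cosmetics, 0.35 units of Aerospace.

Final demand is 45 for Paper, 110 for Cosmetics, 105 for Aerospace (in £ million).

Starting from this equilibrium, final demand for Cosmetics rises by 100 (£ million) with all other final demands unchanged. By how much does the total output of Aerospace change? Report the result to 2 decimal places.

I − A =
  [   0.75    -0.45    -0.05]
  [  -0.05     1.00    -0.40]
  [   0.00    -0.15     0.65]
Cofactors of I−A, C_ij = (−1)^(i+j)·(minor ij) (rows/columns in the sector order above):
  C_11 = (1.00)(0.65) − (-0.40)(-0.15) = 0.5900
  C_12 = −[(-0.05)(0.65) − (-0.40)(0.00)] = 0.0325
  C_13 = (-0.05)(-0.15) − (1.00)(0.00) = 0.0075
  C_21 = −[(-0.45)(0.65) − (-0.05)(-0.15)] = 0.3000
  C_22 = (0.75)(0.65) − (-0.05)(0.00) = 0.4875
  C_23 = −[(0.75)(-0.15) − (-0.45)(0.00)] = 0.1125
  C_31 = (-0.45)(-0.40) − (-0.05)(1.00) = 0.2300
  C_32 = −[(0.75)(-0.40) − (-0.05)(-0.05)] = 0.3025
  C_33 = (0.75)(1.00) − (-0.45)(-0.05) = 0.7275
det(I−A) = Σ_j (I−A)_1j·C_1j = (0.75)(0.5900) + (-0.45)(0.0325) + (-0.05)(0.0075) = 0.4275
adj(I−A) = Cᵀ =
  [ 0.5900   0.3000   0.2300]
  [ 0.0325   0.4875   0.3025]
  [ 0.0075   0.1125   0.7275]
(I − A)⁻¹ = adj(I−A) / det(I−A) ≈
  [   1.3801     0.7018     0.5380]
  [   0.0760     1.1404     0.7076]
  [   0.0175     0.2632     1.7018]
Δx = (I − A)⁻¹ Δd with Δd having +100 in the Cosmetics component and 0 elsewhere.
So Δx_A = L_AC · (+100), where L_AC = adj(I−A)_AC / det(I−A) = 0.1125 / 0.4275.
Δx_A = 0.1125 × (+100) / 0.4275 = 11.25 / 0.4275 ≈ 26.32.

Δx_A = 26.32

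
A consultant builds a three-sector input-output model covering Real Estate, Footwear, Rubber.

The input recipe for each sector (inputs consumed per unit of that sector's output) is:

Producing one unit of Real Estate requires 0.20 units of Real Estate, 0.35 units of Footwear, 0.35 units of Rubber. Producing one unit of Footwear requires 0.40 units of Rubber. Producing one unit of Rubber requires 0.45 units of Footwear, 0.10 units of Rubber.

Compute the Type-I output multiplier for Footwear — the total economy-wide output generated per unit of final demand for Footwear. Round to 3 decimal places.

m_2 = 1.806

I − A =
  [   0.80     0.00     0.00]
  [  -0.35     1.00    -0.45]
  [  -0.35    -0.40     0.90]
Cofactors of I−A, C_ij = (−1)^(i+j)·(minor ij) (rows/columns in the sector order above):
  C_11 = (1.00)(0.90) − (-0.45)(-0.40) = 0.7200
  C_12 = −[(-0.35)(0.90) − (-0.45)(-0.35)] = 0.4725
  C_13 = (-0.35)(-0.40) − (1.00)(-0.35) = 0.4900
  C_21 = −[(0.00)(0.90) − (0.00)(-0.40)] = 0.0000
  C_22 = (0.80)(0.90) − (0.00)(-0.35) = 0.7200
  C_23 = −[(0.80)(-0.40) − (0.00)(-0.35)] = 0.3200
  C_31 = (0.00)(-0.45) − (0.00)(1.00) = 0.0000
  C_32 = −[(0.80)(-0.45) − (0.00)(-0.35)] = 0.3600
  C_33 = (0.80)(1.00) − (0.00)(-0.35) = 0.8000
det(I−A) = Σ_j (I−A)_1j·C_1j = (0.80)(0.7200) + (0.00)(0.4725) + (0.00)(0.4900) = 0.5760
adj(I−A) = Cᵀ =
  [ 0.7200   0.0000   0.0000]
  [ 0.4725   0.7200   0.3600]
  [ 0.4900   0.3200   0.8000]
(I − A)⁻¹ = adj(I−A) / det(I−A) ≈
  [   1.2500     0.0000     0.0000]
  [   0.8203     1.2500     0.6250]
  [   0.8507     0.5556     1.3889]
The output multiplier for sector j is the column-j sum of the Leontief inverse (I − A)⁻¹ = adj(I−A) / det(I−A).
Column 2 of adj(I−A): (0.0000, 0.7200, 0.3200); det(I−A) = 0.5760.
m_2 = (0.0000 + 0.7200 + 0.3200) / 0.5760 = 1.04 / 0.5760 ≈ 1.806.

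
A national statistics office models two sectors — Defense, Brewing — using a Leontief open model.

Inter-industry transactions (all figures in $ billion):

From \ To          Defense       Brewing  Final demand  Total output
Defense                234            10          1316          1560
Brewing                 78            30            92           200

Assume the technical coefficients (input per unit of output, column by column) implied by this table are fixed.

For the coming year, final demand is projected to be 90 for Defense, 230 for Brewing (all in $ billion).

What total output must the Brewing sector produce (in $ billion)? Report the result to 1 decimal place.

x_2 = 277.8

Technical coefficients a_ij = z_ij / X_j:
  a_11 = 234/1560 = 0.15, a_21 = 78/1560 = 0.05
  a_12 = 10/200 = 0.05, a_22 = 30/200 = 0.15
I − A =
  [   0.85    -0.05]
  [  -0.05     0.85]
det(I−A) = (0.85)(0.85) − (-0.05)(-0.05) = 0.7200
adj(I−A) = [[0.85, 0.05], [0.05, 0.85]]
(I − A)⁻¹ = adj(I−A) / det(I−A) ≈
  [   1.1806     0.0694]
  [   0.0694     1.1806]
x = (I − A)⁻¹ d = adj(I−A)·d / det(I−A), with det(I−A) = 0.7200:
  x_1 = (0.85·90 + 0.05·230) / 0.7200 = 88.00 / 0.7200 ≈ 122.2
  x_2 = (0.05·90 + 0.85·230) / 0.7200 = 200.00 / 0.7200 ≈ 277.8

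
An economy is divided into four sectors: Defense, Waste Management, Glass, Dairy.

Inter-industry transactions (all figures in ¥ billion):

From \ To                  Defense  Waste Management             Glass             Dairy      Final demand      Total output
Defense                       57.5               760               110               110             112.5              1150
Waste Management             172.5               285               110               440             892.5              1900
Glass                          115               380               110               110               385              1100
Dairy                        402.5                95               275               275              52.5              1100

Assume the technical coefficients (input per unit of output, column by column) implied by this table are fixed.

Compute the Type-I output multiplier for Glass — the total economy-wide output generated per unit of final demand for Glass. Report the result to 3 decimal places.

Technical coefficients a_ij = z_ij / X_j:
  a_11 = 57.5/1150 = 0.05, a_21 = 172.5/1150 = 0.15, a_31 = 115/1150 = 0.10, a_41 = 402.5/1150 = 0.35
  a_12 = 760/1900 = 0.40, a_22 = 285/1900 = 0.15, a_32 = 380/1900 = 0.20, a_42 = 95/1900 = 0.05
  a_13 = 110/1100 = 0.10, a_23 = 110/1100 = 0.10, a_33 = 110/1100 = 0.10, a_43 = 275/1100 = 0.25
  a_14 = 110/1100 = 0.10, a_24 = 440/1100 = 0.40, a_34 = 110/1100 = 0.10, a_44 = 275/1100 = 0.25
I − A =
  [   0.95    -0.40    -0.10    -0.10]
  [  -0.15     0.85    -0.10    -0.40]
  [  -0.10    -0.20     0.90    -0.10]
  [  -0.35    -0.05    -0.25     0.75]
Compute the cofactors C_ij = (−1)^(i+j)·(3×3 minor ij) of I−A; the adjugate is their transpose:
adj(I−A) = Cᵀ =
  [ 0.499000   0.285000   0.153500   0.239000]
  [ 0.244500   0.572500   0.191750   0.363500]
  [ 0.142750   0.184750   0.455125   0.178250]
  [ 0.296750   0.232750   0.236125   0.638250]
det(I−A) = Σ_j (I−A)_1j·C_1j = (0.95)(0.499000) + (-0.40)(0.244500) + (-0.10)(0.142750) + (-0.10)(0.296750) = 0.3323
(I − A)⁻¹ = adj(I−A) / det(I−A) ≈
  [   1.5017     0.8577     0.4619     0.7192]
  [   0.7358     1.7228     0.5770     1.0939]
  [   0.4296     0.5560     1.3696     0.5364]
  [   0.8930     0.7004     0.7106     1.9207]
The output multiplier for sector j is the column-j sum of the Leontief inverse (I − A)⁻¹ = adj(I−A) / det(I−A).
Column 3 of adj(I−A): (0.153500, 0.191750, 0.455125, 0.236125); det(I−A) = 0.3323.
m_3 = (0.153500 + 0.191750 + 0.455125 + 0.236125) / 0.3323 = 1.0365 / 0.3323 ≈ 3.119.

m_3 = 3.119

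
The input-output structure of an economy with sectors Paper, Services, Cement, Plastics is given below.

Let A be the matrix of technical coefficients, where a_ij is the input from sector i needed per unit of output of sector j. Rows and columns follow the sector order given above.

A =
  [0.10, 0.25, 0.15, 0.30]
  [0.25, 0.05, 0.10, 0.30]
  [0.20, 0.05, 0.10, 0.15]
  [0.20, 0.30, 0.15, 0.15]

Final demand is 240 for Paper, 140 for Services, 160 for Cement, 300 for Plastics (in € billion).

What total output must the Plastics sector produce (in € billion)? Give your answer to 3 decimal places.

I − A =
  [   0.90    -0.25    -0.15    -0.30]
  [  -0.25     0.95    -0.10    -0.30]
  [  -0.20    -0.05     0.90    -0.15]
  [  -0.20    -0.30    -0.15     0.85]
Compute the cofactors C_ij = (−1)^(i+j)·(3×3 minor ij) of I−A; the adjugate is their transpose:
adj(I−A) = Cᵀ =
  [ 0.613375   0.282000   0.191875   0.349875]
  [ 0.268625   0.575250   0.163125   0.326625]
  [ 0.196875   0.143750   0.498125   0.208125]
  [ 0.273875   0.294750   0.190625   0.673375]
det(I−A) = Σ_j (I−A)_1j·C_1j = (0.90)(0.613375) + (-0.25)(0.268625) + (-0.15)(0.196875) + (-0.30)(0.273875) = 0.3731875
(I − A)⁻¹ = adj(I−A) / det(I−A) ≈
  [   1.6436     0.7557     0.5142     0.9375]
  [   0.7198     1.5415     0.4371     0.8752]
  [   0.5275     0.3852     1.3348     0.5577]
  [   0.7339     0.7898     0.5108     1.8044]
x = (I − A)⁻¹ d = adj(I−A)·d / det(I−A), with det(I−A) = 0.3731875:
  x_1 = (0.613375·240 + 0.282000·140 + 0.191875·160 + 0.349875·300) / 0.3731875 = 322.3525 / 0.3731875 ≈ 863.782
  x_2 = (0.268625·240 + 0.575250·140 + 0.163125·160 + 0.326625·300) / 0.3731875 = 269.0925 / 0.3731875 ≈ 721.065
  x_3 = (0.196875·240 + 0.143750·140 + 0.498125·160 + 0.208125·300) / 0.3731875 = 209.5125 / 0.3731875 ≈ 561.413
  x_4 = (0.273875·240 + 0.294750·140 + 0.190625·160 + 0.673375·300) / 0.3731875 = 339.5075 / 0.3731875 ≈ 909.750

x_4 = 909.750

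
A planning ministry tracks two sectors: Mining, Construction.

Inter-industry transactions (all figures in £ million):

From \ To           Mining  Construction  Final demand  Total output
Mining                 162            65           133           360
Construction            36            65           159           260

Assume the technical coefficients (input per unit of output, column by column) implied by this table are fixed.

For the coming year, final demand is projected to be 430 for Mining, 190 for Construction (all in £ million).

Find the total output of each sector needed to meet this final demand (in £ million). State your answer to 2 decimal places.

x_1 = 954.84, x_2 = 380.65

Technical coefficients a_ij = z_ij / X_j:
  a_11 = 162/360 = 0.45, a_21 = 36/360 = 0.10
  a_12 = 65/260 = 0.25, a_22 = 65/260 = 0.25
I − A =
  [   0.55    -0.25]
  [  -0.10     0.75]
det(I−A) = (0.55)(0.75) − (-0.25)(-0.10) = 0.3875
adj(I−A) = [[0.75, 0.25], [0.10, 0.55]]
(I − A)⁻¹ = adj(I−A) / det(I−A) ≈
  [   1.9355     0.6452]
  [   0.2581     1.4194]
x = (I − A)⁻¹ d = adj(I−A)·d / det(I−A), with det(I−A) = 0.3875:
  x_1 = (0.75·430 + 0.25·190) / 0.3875 = 370.00 / 0.3875 ≈ 954.84
  x_2 = (0.10·430 + 0.55·190) / 0.3875 = 147.50 / 0.3875 ≈ 380.65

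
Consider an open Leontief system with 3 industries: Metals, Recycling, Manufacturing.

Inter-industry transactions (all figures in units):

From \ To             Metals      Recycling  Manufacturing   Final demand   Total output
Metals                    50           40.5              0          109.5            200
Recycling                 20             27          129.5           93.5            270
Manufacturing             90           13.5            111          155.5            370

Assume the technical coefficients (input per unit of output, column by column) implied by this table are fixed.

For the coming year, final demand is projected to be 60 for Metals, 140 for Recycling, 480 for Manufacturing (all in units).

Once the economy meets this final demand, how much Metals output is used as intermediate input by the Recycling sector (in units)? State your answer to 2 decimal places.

Technical coefficients a_ij = z_ij / X_j:
  a_11 = 50/200 = 0.25, a_21 = 20/200 = 0.10, a_31 = 90/200 = 0.45
  a_12 = 40.5/270 = 0.15, a_22 = 27/270 = 0.10, a_32 = 13.5/270 = 0.05
  a_13 = 0/370 = 0.00, a_23 = 129.5/370 = 0.35, a_33 = 111/370 = 0.30
I − A =
  [   0.75    -0.15     0.00]
  [  -0.10     0.90    -0.35]
  [  -0.45    -0.05     0.70]
Cofactors of I−A, C_ij = (−1)^(i+j)·(minor ij) (rows/columns in the sector order above):
  C_11 = (0.90)(0.70) − (-0.35)(-0.05) = 0.6125
  C_12 = −[(-0.10)(0.70) − (-0.35)(-0.45)] = 0.2275
  C_13 = (-0.10)(-0.05) − (0.90)(-0.45) = 0.4100
  C_21 = −[(-0.15)(0.70) − (0.00)(-0.05)] = 0.1050
  C_22 = (0.75)(0.70) − (0.00)(-0.45) = 0.5250
  C_23 = −[(0.75)(-0.05) − (-0.15)(-0.45)] = 0.1050
  C_31 = (-0.15)(-0.35) − (0.00)(0.90) = 0.0525
  C_32 = −[(0.75)(-0.35) − (0.00)(-0.10)] = 0.2625
  C_33 = (0.75)(0.90) − (-0.15)(-0.10) = 0.6600
det(I−A) = Σ_j (I−A)_1j·C_1j = (0.75)(0.6125) + (-0.15)(0.2275) + (0.00)(0.4100) = 0.42525
adj(I−A) = Cᵀ =
  [ 0.6125   0.1050   0.0525]
  [ 0.2275   0.5250   0.2625]
  [ 0.4100   0.1050   0.6600]
(I − A)⁻¹ = adj(I−A) / det(I−A) ≈
  [   1.4403     0.2469     0.1235]
  [   0.5350     1.2346     0.6173]
  [   0.9641     0.2469     1.5520]
First solve x = (I − A)⁻¹ d = adj(I−A)·d / det(I−A); in particular x_2 = (0.2275·60 + 0.5250·140 + 0.2625·480) / 0.42525 = 213.15 / 0.42525 ≈ 501.2346.
Intermediate flow from 1 to 2: z_12 = a_12 · x_2 = 0.15 × 213.15 / 0.42525 = 31.9725 / 0.42525 ≈ 75.19.

z_12 = 75.19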